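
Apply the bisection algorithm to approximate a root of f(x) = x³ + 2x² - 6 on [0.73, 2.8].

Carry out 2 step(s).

f(x) = x³ + 2x² - 6
Initial interval: [0.73, 2.8]

Iteration 1:
  c_1 = (0.730000 + 2.800000)/2 = 1.765000
  f(c_1) = f(1.765000) = 5.728822
  f(a) × f(c) < 0, new interval: [0.730000, 1.765000]
Iteration 2:
  c_2 = (0.730000 + 1.765000)/2 = 1.247500
  f(c_2) = f(1.247500) = -0.946058
  f(a) × f(c) ≥ 0, new interval: [1.247500, 1.765000]

After 2 iteration(s), the approximation is c_2 = 1.247500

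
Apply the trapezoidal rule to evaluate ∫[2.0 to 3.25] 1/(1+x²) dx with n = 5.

f(x) = 1/(1+x²)
a = 2.0, b = 3.25, n = 5
h = (b - a)/n = 0.250000

Trapezoidal rule: (h/2)[f(x₀) + 2f(x₁) + 2f(x₂) + ... + f(xₙ)]

x_0 = 2.0000, f(x_0) = 0.200000, coefficient = 1
x_1 = 2.2500, f(x_1) = 0.164948, coefficient = 2
x_2 = 2.5000, f(x_2) = 0.137931, coefficient = 2
x_3 = 2.7500, f(x_3) = 0.116788, coefficient = 2
x_4 = 3.0000, f(x_4) = 0.100000, coefficient = 2
x_5 = 3.2500, f(x_5) = 0.086486, coefficient = 1

I ≈ (0.250000/2) × 1.325822 = 0.165728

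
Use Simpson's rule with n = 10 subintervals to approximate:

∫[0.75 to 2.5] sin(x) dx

f(x) = sin(x)
a = 0.75, b = 2.5, n = 10
h = (b - a)/n = 0.175000

Simpson's rule: (h/3)[f(x₀) + 4f(x₁) + 2f(x₂) + ... + f(xₙ)]

x_0 = 0.7500, f(x_0) = 0.681639, coefficient = 1
x_1 = 0.9250, f(x_1) = 0.798621, coefficient = 4
x_2 = 1.1000, f(x_2) = 0.891207, coefficient = 2
x_3 = 1.2750, f(x_3) = 0.956570, coefficient = 4
x_4 = 1.4500, f(x_4) = 0.992713, coefficient = 2
x_5 = 1.6250, f(x_5) = 0.998531, coefficient = 4
x_6 = 1.8000, f(x_6) = 0.973848, coefficient = 2
x_7 = 1.9750, f(x_7) = 0.919416, coefficient = 4
x_8 = 2.1500, f(x_8) = 0.836899, coefficient = 2
x_9 = 2.3250, f(x_9) = 0.728817, coefficient = 4
x_10 = 2.5000, f(x_10) = 0.598472, coefficient = 1

I ≈ (0.175000/3) × 26.277266 = 1.532841
Exact value: 1.532832
Error: 0.000008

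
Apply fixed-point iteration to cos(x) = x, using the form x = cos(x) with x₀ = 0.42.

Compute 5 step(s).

Equation: cos(x) = x
Fixed-point form: x = cos(x)
x₀ = 0.42

x_1 = g(0.420000) = 0.913089
x_2 = g(0.913089) = 0.611304
x_3 = g(0.611304) = 0.818900
x_4 = g(0.818900) = 0.683025
x_5 = g(0.683025) = 0.775667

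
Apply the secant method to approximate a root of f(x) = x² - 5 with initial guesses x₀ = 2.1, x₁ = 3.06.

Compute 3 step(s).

f(x) = x² - 5
x₀ = 2.1, x₁ = 3.06

Secant formula: x_{n+1} = x_n - f(x_n)(x_n - x_{n-1})/(f(x_n) - f(x_{n-1}))

Iteration 1:
  f(2.100000) = -0.590000
  f(3.060000) = 4.363600
  x_2 = 3.060000 - 4.363600×(3.060000 - 2.100000)/(4.363600 - (-0.590000))
       = 2.214341
Iteration 2:
  f(3.060000) = 4.363600
  f(2.214341) = -0.096694
  x_3 = 2.214341 - (-0.096694)×(2.214341 - 3.060000)/(-0.096694 - 4.363600)
       = 2.232674
Iteration 3:
  f(2.214341) = -0.096694
  f(2.232674) = -0.015167
  x_4 = 2.232674 - (-0.015167)×(2.232674 - 2.214341)/(-0.015167 - (-0.096694))
       = 2.236085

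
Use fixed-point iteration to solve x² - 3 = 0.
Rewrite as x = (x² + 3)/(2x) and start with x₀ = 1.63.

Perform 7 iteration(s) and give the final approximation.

Equation: x² - 3 = 0
Fixed-point form: x = (x² + 3)/(2x)
x₀ = 1.63

x_1 = g(1.630000) = 1.735245
x_2 = g(1.735245) = 1.732054
x_3 = g(1.732054) = 1.732051
x_4 = g(1.732051) = 1.732051
x_5 = g(1.732051) = 1.732051
x_6 = g(1.732051) = 1.732051
x_7 = g(1.732051) = 1.732051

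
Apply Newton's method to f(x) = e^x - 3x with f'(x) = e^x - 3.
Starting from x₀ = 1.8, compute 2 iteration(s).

f(x) = e^x - 3x
f'(x) = e^x - 3
x₀ = 1.8

Newton-Raphson formula: x_{n+1} = x_n - f(x_n)/f'(x_n)

Iteration 1:
  f(1.800000) = 0.649647
  f'(1.800000) = 3.049647
  x_1 = 1.800000 - 0.649647/3.049647 = 1.586976
Iteration 2:
  f(1.586976) = 0.128015
  f'(1.586976) = 1.888943
  x_2 = 1.586976 - 0.128015/1.888943 = 1.519206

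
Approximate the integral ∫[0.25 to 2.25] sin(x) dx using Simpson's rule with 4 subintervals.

f(x) = sin(x)
a = 0.25, b = 2.25, n = 4
h = (b - a)/n = 0.500000

Simpson's rule: (h/3)[f(x₀) + 4f(x₁) + 2f(x₂) + ... + f(xₙ)]

x_0 = 0.2500, f(x_0) = 0.247404, coefficient = 1
x_1 = 0.7500, f(x_1) = 0.681639, coefficient = 4
x_2 = 1.2500, f(x_2) = 0.948985, coefficient = 2
x_3 = 1.7500, f(x_3) = 0.983986, coefficient = 4
x_4 = 2.2500, f(x_4) = 0.778073, coefficient = 1

I ≈ (0.500000/3) × 9.585945 = 1.597658
Exact value: 1.597086
Error: 0.000571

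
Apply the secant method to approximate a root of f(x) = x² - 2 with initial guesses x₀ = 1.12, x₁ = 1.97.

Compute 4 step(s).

f(x) = x² - 2
x₀ = 1.12, x₁ = 1.97

Secant formula: x_{n+1} = x_n - f(x_n)(x_n - x_{n-1})/(f(x_n) - f(x_{n-1}))

Iteration 1:
  f(1.120000) = -0.745600
  f(1.970000) = 1.880900
  x_2 = 1.970000 - 1.880900×(1.970000 - 1.120000)/(1.880900 - (-0.745600))
       = 1.361294
Iteration 2:
  f(1.970000) = 1.880900
  f(1.361294) = -0.146877
  x_3 = 1.361294 - (-0.146877)×(1.361294 - 1.970000)/(-0.146877 - 1.880900)
       = 1.405385
Iteration 3:
  f(1.361294) = -0.146877
  f(1.405385) = -0.024894
  x_4 = 1.405385 - (-0.024894)×(1.405385 - 1.361294)/(-0.024894 - (-0.146877))
       = 1.414382
Iteration 4:
  f(1.405385) = -0.024894
  f(1.414382) = 0.000478
  x_5 = 1.414382 - 0.000478×(1.414382 - 1.405385)/(0.000478 - (-0.024894))
       = 1.414213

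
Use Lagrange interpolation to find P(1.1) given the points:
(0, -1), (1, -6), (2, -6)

Lagrange interpolation formula:
P(x) = Σ yᵢ × Lᵢ(x)
where Lᵢ(x) = Π_{j≠i} (x - xⱼ)/(xᵢ - xⱼ)

L_0(1.1) = (1.1 - 1)/(0 - 1) × (1.1 - 2)/(0 - 2) = -0.045000
L_1(1.1) = (1.1 - 0)/(1 - 0) × (1.1 - 2)/(1 - 2) = 0.990000
L_2(1.1) = (1.1 - 0)/(2 - 0) × (1.1 - 1)/(2 - 1) = 0.055000

P(1.1) = (-1)×L_0(1.1) + (-6)×L_1(1.1) + (-6)×L_2(1.1)
P(1.1) = -6.225000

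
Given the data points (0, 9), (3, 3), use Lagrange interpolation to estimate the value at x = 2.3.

Lagrange interpolation formula:
P(x) = Σ yᵢ × Lᵢ(x)
where Lᵢ(x) = Π_{j≠i} (x - xⱼ)/(xᵢ - xⱼ)

L_0(2.3) = (2.3 - 3)/(0 - 3) = 0.233333
L_1(2.3) = (2.3 - 0)/(3 - 0) = 0.766667

P(2.3) = 9×L_0(2.3) + 3×L_1(2.3)
P(2.3) = 4.400000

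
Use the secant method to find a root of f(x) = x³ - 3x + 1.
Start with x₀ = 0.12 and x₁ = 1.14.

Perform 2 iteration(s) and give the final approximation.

f(x) = x³ - 3x + 1
x₀ = 0.12, x₁ = 1.14

Secant formula: x_{n+1} = x_n - f(x_n)(x_n - x_{n-1})/(f(x_n) - f(x_{n-1}))

Iteration 1:
  f(0.120000) = 0.641728
  f(1.140000) = -0.938456
  x_2 = 1.140000 - (-0.938456)×(1.140000 - 0.120000)/(-0.938456 - 0.641728)
       = 0.534232
Iteration 2:
  f(1.140000) = -0.938456
  f(0.534232) = -0.450224
  x_3 = 0.534232 - (-0.450224)×(0.534232 - 1.140000)/(-0.450224 - (-0.938456))
       = -0.024378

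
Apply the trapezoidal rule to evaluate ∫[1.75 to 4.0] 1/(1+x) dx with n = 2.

f(x) = 1/(1+x)
a = 1.75, b = 4.0, n = 2
h = (b - a)/n = 1.125000

Trapezoidal rule: (h/2)[f(x₀) + 2f(x₁) + 2f(x₂) + ... + f(xₙ)]

x_0 = 1.7500, f(x_0) = 0.363636, coefficient = 1
x_1 = 2.8750, f(x_1) = 0.258065, coefficient = 2
x_2 = 4.0000, f(x_2) = 0.200000, coefficient = 1

I ≈ (1.125000/2) × 1.079765 = 0.607368
Exact value: 0.597837
Error: 0.009531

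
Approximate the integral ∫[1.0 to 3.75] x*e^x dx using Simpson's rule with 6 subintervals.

f(x) = x*e^x
a = 1.0, b = 3.75, n = 6
h = (b - a)/n = 0.458333

Simpson's rule: (h/3)[f(x₀) + 4f(x₁) + 2f(x₂) + ... + f(xₙ)]

x_0 = 1.0000, f(x_0) = 2.718282, coefficient = 1
x_1 = 1.4583, f(x_1) = 6.269067, coefficient = 4
x_2 = 1.9167, f(x_2) = 13.029998, coefficient = 2
x_3 = 2.3750, f(x_3) = 25.533656, coefficient = 4
x_4 = 2.8333, f(x_4) = 48.172446, coefficient = 2
x_5 = 3.2917, f(x_5) = 88.505145, coefficient = 4
x_6 = 3.7500, f(x_6) = 159.454058, coefficient = 1

I ≈ (0.458333/3) × 765.808703 = 116.998552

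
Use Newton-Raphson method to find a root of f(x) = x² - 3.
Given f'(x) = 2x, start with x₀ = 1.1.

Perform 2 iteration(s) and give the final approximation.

f(x) = x² - 3
f'(x) = 2x
x₀ = 1.1

Newton-Raphson formula: x_{n+1} = x_n - f(x_n)/f'(x_n)

Iteration 1:
  f(1.100000) = -1.790000
  f'(1.100000) = 2.200000
  x_1 = 1.100000 - (-1.790000)/2.200000 = 1.913636
Iteration 2:
  f(1.913636) = 0.662004
  f'(1.913636) = 3.827273
  x_2 = 1.913636 - 0.662004/3.827273 = 1.740666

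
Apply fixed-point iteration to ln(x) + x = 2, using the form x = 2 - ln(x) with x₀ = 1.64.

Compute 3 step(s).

Equation: ln(x) + x = 2
Fixed-point form: x = 2 - ln(x)
x₀ = 1.64

x_1 = g(1.640000) = 1.505304
x_2 = g(1.505304) = 1.591005
x_3 = g(1.591005) = 1.535634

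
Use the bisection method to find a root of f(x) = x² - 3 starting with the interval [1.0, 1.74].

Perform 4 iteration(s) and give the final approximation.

f(x) = x² - 3
Initial interval: [1.0, 1.74]

Iteration 1:
  c_1 = (1.000000 + 1.740000)/2 = 1.370000
  f(c_1) = f(1.370000) = -1.123100
  f(a) × f(c) ≥ 0, new interval: [1.370000, 1.740000]
Iteration 2:
  c_2 = (1.370000 + 1.740000)/2 = 1.555000
  f(c_2) = f(1.555000) = -0.581975
  f(a) × f(c) ≥ 0, new interval: [1.555000, 1.740000]
Iteration 3:
  c_3 = (1.555000 + 1.740000)/2 = 1.647500
  f(c_3) = f(1.647500) = -0.285744
  f(a) × f(c) ≥ 0, new interval: [1.647500, 1.740000]
Iteration 4:
  c_4 = (1.647500 + 1.740000)/2 = 1.693750
  f(c_4) = f(1.693750) = -0.131211
  f(a) × f(c) ≥ 0, new interval: [1.693750, 1.740000]

After 4 iteration(s), the approximation is c_4 = 1.693750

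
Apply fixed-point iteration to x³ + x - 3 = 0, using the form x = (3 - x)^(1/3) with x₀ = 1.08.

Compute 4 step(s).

Equation: x³ + x - 3 = 0
Fixed-point form: x = (3 - x)^(1/3)
x₀ = 1.08

x_1 = g(1.080000) = 1.242893
x_2 = g(1.242893) = 1.206700
x_3 = g(1.206700) = 1.214929
x_4 = g(1.214929) = 1.213068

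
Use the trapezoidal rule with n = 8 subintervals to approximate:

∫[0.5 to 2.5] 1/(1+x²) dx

f(x) = 1/(1+x²)
a = 0.5, b = 2.5, n = 8
h = (b - a)/n = 0.250000

Trapezoidal rule: (h/2)[f(x₀) + 2f(x₁) + 2f(x₂) + ... + f(xₙ)]

x_0 = 0.5000, f(x_0) = 0.800000, coefficient = 1
x_1 = 0.7500, f(x_1) = 0.640000, coefficient = 2
x_2 = 1.0000, f(x_2) = 0.500000, coefficient = 2
x_3 = 1.2500, f(x_3) = 0.390244, coefficient = 2
x_4 = 1.5000, f(x_4) = 0.307692, coefficient = 2
x_5 = 1.7500, f(x_5) = 0.246154, coefficient = 2
x_6 = 2.0000, f(x_6) = 0.200000, coefficient = 2
x_7 = 2.2500, f(x_7) = 0.164948, coefficient = 2
x_8 = 2.5000, f(x_8) = 0.137931, coefficient = 1

I ≈ (0.250000/2) × 5.836008 = 0.729501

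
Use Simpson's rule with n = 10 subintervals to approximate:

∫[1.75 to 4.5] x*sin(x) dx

f(x) = x*sin(x)
a = 1.75, b = 4.5, n = 10
h = (b - a)/n = 0.275000

Simpson's rule: (h/3)[f(x₀) + 4f(x₁) + 2f(x₂) + ... + f(xₙ)]

x_0 = 1.7500, f(x_0) = 1.721975, coefficient = 1
x_1 = 2.0250, f(x_1) = 1.819687, coefficient = 4
x_2 = 2.3000, f(x_2) = 1.715122, coefficient = 2
x_3 = 2.5750, f(x_3) = 1.382158, coefficient = 4
x_4 = 2.8500, f(x_4) = 0.819312, coefficient = 2
x_5 = 3.1250, f(x_5) = 0.051850, coefficient = 4
x_6 = 3.4000, f(x_6) = -0.868840, coefficient = 2
x_7 = 3.6750, f(x_7) = -1.868628, coefficient = 4
x_8 = 3.9500, f(x_8) = -2.856593, coefficient = 2
x_9 = 4.2250, f(x_9) = -3.733035, coefficient = 4
x_10 = 4.5000, f(x_10) = -4.398886, coefficient = 1

I ≈ (0.275000/3) × -14.450786 = -1.324655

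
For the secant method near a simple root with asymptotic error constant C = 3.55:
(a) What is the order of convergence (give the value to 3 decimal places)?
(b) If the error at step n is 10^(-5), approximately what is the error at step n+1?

(a) Secant method has superlinear convergence with order φ = (1+√5)/2 ≈ 1.618.
    This means |e_{n+1}| ≈ C|e_n|^1.618.

(b) With |e_n| = 10^(-5) and C = 3.55:
    |e_{n+1}| ≈ 3.55 × (10^(-5))^1.618 = 3.55 × 10^(-8.09)

(a) ≈ 1.618 (golden ratio); (b) |e_{n+1}| ≈ 2.884e-08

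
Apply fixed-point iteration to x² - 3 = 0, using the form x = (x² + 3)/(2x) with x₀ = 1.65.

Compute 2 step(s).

Equation: x² - 3 = 0
Fixed-point form: x = (x² + 3)/(2x)
x₀ = 1.65

x_1 = g(1.650000) = 1.734091
x_2 = g(1.734091) = 1.732052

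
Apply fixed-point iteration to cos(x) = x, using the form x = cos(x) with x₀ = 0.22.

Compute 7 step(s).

Equation: cos(x) = x
Fixed-point form: x = cos(x)
x₀ = 0.22

x_1 = g(0.220000) = 0.975897
x_2 = g(0.975897) = 0.560425
x_3 = g(0.560425) = 0.847029
x_4 = g(0.847029) = 0.662212
x_5 = g(0.662212) = 0.788634
x_6 = g(0.788634) = 0.704815
x_7 = g(0.704815) = 0.761731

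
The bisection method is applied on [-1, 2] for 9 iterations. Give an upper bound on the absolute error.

Bisection error bound: |error| ≤ (b-a)/2^n
|error| ≤ (2 - (-1))/2^9 = 3/2^9
|error| ≤ 0.0058593750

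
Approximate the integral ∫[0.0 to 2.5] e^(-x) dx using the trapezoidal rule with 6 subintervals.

f(x) = e^(-x)
a = 0.0, b = 2.5, n = 6
h = (b - a)/n = 0.416667

Trapezoidal rule: (h/2)[f(x₀) + 2f(x₁) + 2f(x₂) + ... + f(xₙ)]

x_0 = 0.0000, f(x_0) = 1.000000, coefficient = 1
x_1 = 0.4167, f(x_1) = 0.659241, coefficient = 2
x_2 = 0.8333, f(x_2) = 0.434598, coefficient = 2
x_3 = 1.2500, f(x_3) = 0.286505, coefficient = 2
x_4 = 1.6667, f(x_4) = 0.188876, coefficient = 2
x_5 = 2.0833, f(x_5) = 0.124514, coefficient = 2
x_6 = 2.5000, f(x_6) = 0.082085, coefficient = 1

I ≈ (0.416667/2) × 4.469552 = 0.931157
Exact value: 0.917915
Error: 0.013242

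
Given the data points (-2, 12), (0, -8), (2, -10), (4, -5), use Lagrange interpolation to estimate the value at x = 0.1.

Lagrange interpolation formula:
P(x) = Σ yᵢ × Lᵢ(x)
where Lᵢ(x) = Π_{j≠i} (x - xⱼ)/(xᵢ - xⱼ)

L_0(0.1) = (0.1 - 0)/(-2 - 0) × (0.1 - 2)/(-2 - 2) × (0.1 - 4)/(-2 - 4) = -0.015438
L_1(0.1) = (0.1 - (-2))/(0 - (-2)) × (0.1 - 2)/(0 - 2) × (0.1 - 4)/(0 - 4) = 0.972562
L_2(0.1) = (0.1 - (-2))/(2 - (-2)) × (0.1 - 0)/(2 - 0) × (0.1 - 4)/(2 - 4) = 0.051188
L_3(0.1) = (0.1 - (-2))/(4 - (-2)) × (0.1 - 0)/(4 - 0) × (0.1 - 2)/(4 - 2) = -0.008313

P(0.1) = 12×L_0(0.1) + (-8)×L_1(0.1) + (-10)×L_2(0.1) + (-5)×L_3(0.1)
P(0.1) = -8.436063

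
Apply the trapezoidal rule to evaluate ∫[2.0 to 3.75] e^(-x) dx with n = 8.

f(x) = e^(-x)
a = 2.0, b = 3.75, n = 8
h = (b - a)/n = 0.218750

Trapezoidal rule: (h/2)[f(x₀) + 2f(x₁) + 2f(x₂) + ... + f(xₙ)]

x_0 = 2.0000, f(x_0) = 0.135335, coefficient = 1
x_1 = 2.2188, f(x_1) = 0.108745, coefficient = 2
x_2 = 2.4375, f(x_2) = 0.087379, coefficient = 2
x_3 = 2.6562, f(x_3) = 0.070211, coefficient = 2
x_4 = 2.8750, f(x_4) = 0.056416, coefficient = 2
x_5 = 3.0938, f(x_5) = 0.045332, coefficient = 2
x_6 = 3.3125, f(x_6) = 0.036425, coefficient = 2
x_7 = 3.5312, f(x_7) = 0.029268, coefficient = 2
x_8 = 3.7500, f(x_8) = 0.023518, coefficient = 1

I ≈ (0.218750/2) × 1.026405 = 0.112263
Exact value: 0.111818
Error: 0.000446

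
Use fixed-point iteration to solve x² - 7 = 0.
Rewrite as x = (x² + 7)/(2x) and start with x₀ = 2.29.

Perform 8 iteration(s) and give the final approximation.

Equation: x² - 7 = 0
Fixed-point form: x = (x² + 7)/(2x)
x₀ = 2.29

x_1 = g(2.290000) = 2.673384
x_2 = g(2.673384) = 2.645894
x_3 = g(2.645894) = 2.645751
x_4 = g(2.645751) = 2.645751
x_5 = g(2.645751) = 2.645751
x_6 = g(2.645751) = 2.645751
x_7 = g(2.645751) = 2.645751
x_8 = g(2.645751) = 2.645751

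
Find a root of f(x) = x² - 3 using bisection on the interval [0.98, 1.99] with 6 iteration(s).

f(x) = x² - 3
Initial interval: [0.98, 1.99]

Iteration 1:
  c_1 = (0.980000 + 1.990000)/2 = 1.485000
  f(c_1) = f(1.485000) = -0.794775
  f(a) × f(c) ≥ 0, new interval: [1.485000, 1.990000]
Iteration 2:
  c_2 = (1.485000 + 1.990000)/2 = 1.737500
  f(c_2) = f(1.737500) = 0.018906
  f(a) × f(c) < 0, new interval: [1.485000, 1.737500]
Iteration 3:
  c_3 = (1.485000 + 1.737500)/2 = 1.611250
  f(c_3) = f(1.611250) = -0.403873
  f(a) × f(c) ≥ 0, new interval: [1.611250, 1.737500]
Iteration 4:
  c_4 = (1.611250 + 1.737500)/2 = 1.674375
  f(c_4) = f(1.674375) = -0.196468
  f(a) × f(c) ≥ 0, new interval: [1.674375, 1.737500]
Iteration 5:
  c_5 = (1.674375 + 1.737500)/2 = 1.705937
  f(c_5) = f(1.705937) = -0.089777
  f(a) × f(c) ≥ 0, new interval: [1.705937, 1.737500]
Iteration 6:
  c_6 = (1.705937 + 1.737500)/2 = 1.721719
  f(c_6) = f(1.721719) = -0.035685
  f(a) × f(c) ≥ 0, new interval: [1.721719, 1.737500]

After 6 iteration(s), the approximation is c_6 = 1.721719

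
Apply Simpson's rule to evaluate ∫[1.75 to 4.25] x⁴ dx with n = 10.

f(x) = x⁴
a = 1.75, b = 4.25, n = 10
h = (b - a)/n = 0.250000

Simpson's rule: (h/3)[f(x₀) + 4f(x₁) + 2f(x₂) + ... + f(xₙ)]

x_0 = 1.7500, f(x_0) = 9.378906, coefficient = 1
x_1 = 2.0000, f(x_1) = 16.000000, coefficient = 4
x_2 = 2.2500, f(x_2) = 25.628906, coefficient = 2
x_3 = 2.5000, f(x_3) = 39.062500, coefficient = 4
x_4 = 2.7500, f(x_4) = 57.191406, coefficient = 2
x_5 = 3.0000, f(x_5) = 81.000000, coefficient = 4
x_6 = 3.2500, f(x_6) = 111.566406, coefficient = 2
x_7 = 3.5000, f(x_7) = 150.062500, coefficient = 4
x_8 = 3.7500, f(x_8) = 197.753906, coefficient = 2
x_9 = 4.0000, f(x_9) = 256.000000, coefficient = 4
x_10 = 4.2500, f(x_10) = 326.253906, coefficient = 1

I ≈ (0.250000/3) × 3288.414062 = 274.034505
Exact value: 274.033203
Error: 0.001302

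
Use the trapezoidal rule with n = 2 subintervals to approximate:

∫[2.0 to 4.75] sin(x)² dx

f(x) = sin(x)²
a = 2.0, b = 4.75, n = 2
h = (b - a)/n = 1.375000

Trapezoidal rule: (h/2)[f(x₀) + 2f(x₁) + 2f(x₂) + ... + f(xₙ)]

x_0 = 2.0000, f(x_0) = 0.826822, coefficient = 1
x_1 = 3.3750, f(x_1) = 0.053497, coefficient = 2
x_2 = 4.7500, f(x_2) = 0.998586, coefficient = 1

I ≈ (1.375000/2) × 1.932402 = 1.328526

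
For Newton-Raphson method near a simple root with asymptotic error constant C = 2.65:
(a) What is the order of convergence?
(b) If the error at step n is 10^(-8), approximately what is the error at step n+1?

(a) Newton-Raphson has quadratic (order 2) convergence near simple roots.
    This means |e_{n+1}| ≈ C|e_n|².

(b) With |e_n| = 10^(-8) and C = 2.65:
    |e_{n+1}| ≈ 2.65 × (10^(-8))² = 2.65 × 10^(-16)

(a) 2 (quadratic); (b) |e_{n+1}| ≈ 2.650e-16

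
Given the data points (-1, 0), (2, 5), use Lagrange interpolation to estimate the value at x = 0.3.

Lagrange interpolation formula:
P(x) = Σ yᵢ × Lᵢ(x)
where Lᵢ(x) = Π_{j≠i} (x - xⱼ)/(xᵢ - xⱼ)

L_0(0.3) = (0.3 - 2)/(-1 - 2) = 0.566667
L_1(0.3) = (0.3 - (-1))/(2 - (-1)) = 0.433333

P(0.3) = 0×L_0(0.3) + 5×L_1(0.3)
P(0.3) = 2.166667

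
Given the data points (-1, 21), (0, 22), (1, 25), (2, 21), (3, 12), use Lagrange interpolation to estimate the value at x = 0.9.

Lagrange interpolation formula:
P(x) = Σ yᵢ × Lᵢ(x)
where Lᵢ(x) = Π_{j≠i} (x - xⱼ)/(xᵢ - xⱼ)

L_0(0.9) = (0.9 - 0)/(-1 - 0) × (0.9 - 1)/(-1 - 1) × (0.9 - 2)/(-1 - 2) × (0.9 - 3)/(-1 - 3) = -0.008662
L_1(0.9) = (0.9 - (-1))/(0 - (-1)) × (0.9 - 1)/(0 - 1) × (0.9 - 2)/(0 - 2) × (0.9 - 3)/(0 - 3) = 0.073150
L_2(0.9) = (0.9 - (-1))/(1 - (-1)) × (0.9 - 0)/(1 - 0) × (0.9 - 2)/(1 - 2) × (0.9 - 3)/(1 - 3) = 0.987525
L_3(0.9) = (0.9 - (-1))/(2 - (-1)) × (0.9 - 0)/(2 - 0) × (0.9 - 1)/(2 - 1) × (0.9 - 3)/(2 - 3) = -0.059850
L_4(0.9) = (0.9 - (-1))/(3 - (-1)) × (0.9 - 0)/(3 - 0) × (0.9 - 1)/(3 - 1) × (0.9 - 2)/(3 - 2) = 0.007837

P(0.9) = 21×L_0(0.9) + 22×L_1(0.9) + 25×L_2(0.9) + 21×L_3(0.9) + 12×L_4(0.9)
P(0.9) = 24.952713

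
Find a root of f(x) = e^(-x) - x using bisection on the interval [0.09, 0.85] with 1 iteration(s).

f(x) = e^(-x) - x
Initial interval: [0.09, 0.85]

Iteration 1:
  c_1 = (0.090000 + 0.850000)/2 = 0.470000
  f(c_1) = f(0.470000) = 0.155002
  f(a) × f(c) ≥ 0, new interval: [0.470000, 0.850000]

After 1 iteration(s), the approximation is c_1 = 0.470000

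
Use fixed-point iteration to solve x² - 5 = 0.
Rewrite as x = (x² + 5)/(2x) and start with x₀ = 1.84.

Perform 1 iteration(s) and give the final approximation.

Equation: x² - 5 = 0
Fixed-point form: x = (x² + 5)/(2x)
x₀ = 1.84

x_1 = g(1.840000) = 2.278696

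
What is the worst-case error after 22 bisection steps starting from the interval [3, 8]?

Bisection error bound: |error| ≤ (b-a)/2^n
|error| ≤ (8 - 3)/2^22 = 5/2^22
|error| ≤ 0.0000011921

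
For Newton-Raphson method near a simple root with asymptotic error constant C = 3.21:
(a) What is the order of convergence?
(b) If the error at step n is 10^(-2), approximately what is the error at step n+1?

(a) Newton-Raphson has quadratic (order 2) convergence near simple roots.
    This means |e_{n+1}| ≈ C|e_n|².

(b) With |e_n| = 10^(-2) and C = 3.21:
    |e_{n+1}| ≈ 3.21 × (10^(-2))² = 3.21 × 10^(-4)

(a) 2 (quadratic); (b) |e_{n+1}| ≈ 3.210e-04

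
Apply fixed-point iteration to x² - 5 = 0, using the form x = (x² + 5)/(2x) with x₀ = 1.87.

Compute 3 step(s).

Equation: x² - 5 = 0
Fixed-point form: x = (x² + 5)/(2x)
x₀ = 1.87

x_1 = g(1.870000) = 2.271898
x_2 = g(2.271898) = 2.236351
x_3 = g(2.236351) = 2.236068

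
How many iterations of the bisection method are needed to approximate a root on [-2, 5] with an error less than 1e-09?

We need (b-a)/2^n ≤ 1e-09
(5 - (-2))/2^n ≤ 1e-09
7/2^n ≤ 1e-09
2^n ≥ 7000000000
n ≥ log₂(7000000000) = 32.70
n ≥ 33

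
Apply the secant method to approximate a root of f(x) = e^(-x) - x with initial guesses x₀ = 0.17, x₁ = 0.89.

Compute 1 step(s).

f(x) = e^(-x) - x
x₀ = 0.17, x₁ = 0.89

Secant formula: x_{n+1} = x_n - f(x_n)(x_n - x_{n-1})/(f(x_n) - f(x_{n-1}))

Iteration 1:
  f(0.170000) = 0.673665
  f(0.890000) = -0.479344
  x_2 = 0.890000 - (-0.479344)×(0.890000 - 0.170000)/(-0.479344 - 0.673665)
       = 0.590672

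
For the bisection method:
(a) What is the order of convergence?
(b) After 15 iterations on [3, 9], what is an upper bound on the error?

(a) Bisection has linear (order 1) convergence; the error is halved each step.

(b) Error bound = (b-a)/2^n = (9 - 3)/2^{15}
    = 6/2^{15}

(a) 1 (linear); (b) error ≤ 1.83e-04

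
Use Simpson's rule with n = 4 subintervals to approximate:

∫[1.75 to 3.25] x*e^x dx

f(x) = x*e^x
a = 1.75, b = 3.25, n = 4
h = (b - a)/n = 0.375000

Simpson's rule: (h/3)[f(x₀) + 4f(x₁) + 2f(x₂) + ... + f(xₙ)]

x_0 = 1.7500, f(x_0) = 10.070555, coefficient = 1
x_1 = 2.1250, f(x_1) = 17.792407, coefficient = 4
x_2 = 2.5000, f(x_2) = 30.456235, coefficient = 2
x_3 = 2.8750, f(x_3) = 50.960594, coefficient = 4
x_4 = 3.2500, f(x_4) = 83.818605, coefficient = 1

I ≈ (0.375000/3) × 429.813635 = 53.726704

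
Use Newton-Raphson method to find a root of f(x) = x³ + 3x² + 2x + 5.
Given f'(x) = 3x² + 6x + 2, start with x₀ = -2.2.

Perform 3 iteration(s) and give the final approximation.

f(x) = x³ + 3x² + 2x + 5
f'(x) = 3x² + 6x + 2
x₀ = -2.2

Newton-Raphson formula: x_{n+1} = x_n - f(x_n)/f'(x_n)

Iteration 1:
  f(-2.200000) = 4.472000
  f'(-2.200000) = 3.320000
  x_1 = -2.200000 - 4.472000/3.320000 = -3.546988
Iteration 2:
  f(-3.546988) = -8.975699
  f'(-3.546988) = 18.461443
  x_2 = -3.546988 - (-8.975699)/18.461443 = -3.060802
Iteration 3:
  f(-3.060802) = -1.691225
  f'(-3.060802) = 11.740711
  x_3 = -3.060802 - (-1.691225)/11.740711 = -2.916754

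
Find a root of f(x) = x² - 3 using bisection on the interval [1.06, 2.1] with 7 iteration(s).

f(x) = x² - 3
Initial interval: [1.06, 2.1]

Iteration 1:
  c_1 = (1.060000 + 2.100000)/2 = 1.580000
  f(c_1) = f(1.580000) = -0.503600
  f(a) × f(c) ≥ 0, new interval: [1.580000, 2.100000]
Iteration 2:
  c_2 = (1.580000 + 2.100000)/2 = 1.840000
  f(c_2) = f(1.840000) = 0.385600
  f(a) × f(c) < 0, new interval: [1.580000, 1.840000]
Iteration 3:
  c_3 = (1.580000 + 1.840000)/2 = 1.710000
  f(c_3) = f(1.710000) = -0.075900
  f(a) × f(c) ≥ 0, new interval: [1.710000, 1.840000]
Iteration 4:
  c_4 = (1.710000 + 1.840000)/2 = 1.775000
  f(c_4) = f(1.775000) = 0.150625
  f(a) × f(c) < 0, new interval: [1.710000, 1.775000]
Iteration 5:
  c_5 = (1.710000 + 1.775000)/2 = 1.742500
  f(c_5) = f(1.742500) = 0.036306
  f(a) × f(c) < 0, new interval: [1.710000, 1.742500]
Iteration 6:
  c_6 = (1.710000 + 1.742500)/2 = 1.726250
  f(c_6) = f(1.726250) = -0.020061
  f(a) × f(c) ≥ 0, new interval: [1.726250, 1.742500]
Iteration 7:
  c_7 = (1.726250 + 1.742500)/2 = 1.734375
  f(c_7) = f(1.734375) = 0.008057
  f(a) × f(c) < 0, new interval: [1.726250, 1.734375]

After 7 iteration(s), the approximation is c_7 = 1.734375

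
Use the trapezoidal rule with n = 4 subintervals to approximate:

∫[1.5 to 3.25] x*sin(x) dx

f(x) = x*sin(x)
a = 1.5, b = 3.25, n = 4
h = (b - a)/n = 0.437500

Trapezoidal rule: (h/2)[f(x₀) + 2f(x₁) + 2f(x₂) + ... + f(xₙ)]

x_0 = 1.5000, f(x_0) = 1.496242, coefficient = 1
x_1 = 1.9375, f(x_1) = 1.808684, coefficient = 2
x_2 = 2.3750, f(x_2) = 1.647502, coefficient = 2
x_3 = 2.8125, f(x_3) = 0.908956, coefficient = 2
x_4 = 3.2500, f(x_4) = -0.351634, coefficient = 1

I ≈ (0.437500/2) × 9.874893 = 2.160133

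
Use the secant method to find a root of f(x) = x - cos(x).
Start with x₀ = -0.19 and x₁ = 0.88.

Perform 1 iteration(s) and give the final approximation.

f(x) = x - cos(x)
x₀ = -0.19, x₁ = 0.88

Secant formula: x_{n+1} = x_n - f(x_n)(x_n - x_{n-1})/(f(x_n) - f(x_{n-1}))

Iteration 1:
  f(-0.190000) = -1.172004
  f(0.880000) = 0.242849
  x_2 = 0.880000 - 0.242849×(0.880000 - (-0.190000))/(0.242849 - (-1.172004))
       = 0.696343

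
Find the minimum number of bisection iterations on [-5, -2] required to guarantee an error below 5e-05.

We need (b-a)/2^n ≤ 5e-05
(-2 - (-5))/2^n ≤ 5e-05
3/2^n ≤ 5e-05
2^n ≥ 60000
n ≥ log₂(60000) = 15.87
n ≥ 16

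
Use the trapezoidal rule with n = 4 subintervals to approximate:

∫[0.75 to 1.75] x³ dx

f(x) = x³
a = 0.75, b = 1.75, n = 4
h = (b - a)/n = 0.250000

Trapezoidal rule: (h/2)[f(x₀) + 2f(x₁) + 2f(x₂) + ... + f(xₙ)]

x_0 = 0.7500, f(x_0) = 0.421875, coefficient = 1
x_1 = 1.0000, f(x_1) = 1.000000, coefficient = 2
x_2 = 1.2500, f(x_2) = 1.953125, coefficient = 2
x_3 = 1.5000, f(x_3) = 3.375000, coefficient = 2
x_4 = 1.7500, f(x_4) = 5.359375, coefficient = 1

I ≈ (0.250000/2) × 18.437500 = 2.304688
Exact value: 2.265625
Error: 0.039062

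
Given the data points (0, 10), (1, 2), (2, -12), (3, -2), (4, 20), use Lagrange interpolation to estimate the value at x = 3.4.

Lagrange interpolation formula:
P(x) = Σ yᵢ × Lᵢ(x)
where Lᵢ(x) = Π_{j≠i} (x - xⱼ)/(xᵢ - xⱼ)

L_0(3.4) = (3.4 - 1)/(0 - 1) × (3.4 - 2)/(0 - 2) × (3.4 - 3)/(0 - 3) × (3.4 - 4)/(0 - 4) = -0.033600
L_1(3.4) = (3.4 - 0)/(1 - 0) × (3.4 - 2)/(1 - 2) × (3.4 - 3)/(1 - 3) × (3.4 - 4)/(1 - 4) = 0.190400
L_2(3.4) = (3.4 - 0)/(2 - 0) × (3.4 - 1)/(2 - 1) × (3.4 - 3)/(2 - 3) × (3.4 - 4)/(2 - 4) = -0.489600
L_3(3.4) = (3.4 - 0)/(3 - 0) × (3.4 - 1)/(3 - 1) × (3.4 - 2)/(3 - 2) × (3.4 - 4)/(3 - 4) = 1.142400
L_4(3.4) = (3.4 - 0)/(4 - 0) × (3.4 - 1)/(4 - 1) × (3.4 - 2)/(4 - 2) × (3.4 - 3)/(4 - 3) = 0.190400

P(3.4) = 10×L_0(3.4) + 2×L_1(3.4) + (-12)×L_2(3.4) + (-2)×L_3(3.4) + 20×L_4(3.4)
P(3.4) = 7.443200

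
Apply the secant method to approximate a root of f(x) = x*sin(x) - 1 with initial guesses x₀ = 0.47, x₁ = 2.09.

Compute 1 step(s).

f(x) = x*sin(x) - 1
x₀ = 0.47, x₁ = 2.09

Secant formula: x_{n+1} = x_n - f(x_n)(x_n - x_{n-1})/(f(x_n) - f(x_{n-1}))

Iteration 1:
  f(0.470000) = -0.787143
  f(2.090000) = 0.814568
  x_2 = 2.090000 - 0.814568×(2.090000 - 0.470000)/(0.814568 - (-0.787143))
       = 1.266131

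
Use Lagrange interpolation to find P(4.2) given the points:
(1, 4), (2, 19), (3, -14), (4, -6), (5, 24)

Lagrange interpolation formula:
P(x) = Σ yᵢ × Lᵢ(x)
where Lᵢ(x) = Π_{j≠i} (x - xⱼ)/(xᵢ - xⱼ)

L_0(4.2) = (4.2 - 2)/(1 - 2) × (4.2 - 3)/(1 - 3) × (4.2 - 4)/(1 - 4) × (4.2 - 5)/(1 - 5) = -0.017600
L_1(4.2) = (4.2 - 1)/(2 - 1) × (4.2 - 3)/(2 - 3) × (4.2 - 4)/(2 - 4) × (4.2 - 5)/(2 - 5) = 0.102400
L_2(4.2) = (4.2 - 1)/(3 - 1) × (4.2 - 2)/(3 - 2) × (4.2 - 4)/(3 - 4) × (4.2 - 5)/(3 - 5) = -0.281600
L_3(4.2) = (4.2 - 1)/(4 - 1) × (4.2 - 2)/(4 - 2) × (4.2 - 3)/(4 - 3) × (4.2 - 5)/(4 - 5) = 1.126400
L_4(4.2) = (4.2 - 1)/(5 - 1) × (4.2 - 2)/(5 - 2) × (4.2 - 3)/(5 - 3) × (4.2 - 4)/(5 - 4) = 0.070400

P(4.2) = 4×L_0(4.2) + 19×L_1(4.2) + (-14)×L_2(4.2) + (-6)×L_3(4.2) + 24×L_4(4.2)
P(4.2) = 0.748800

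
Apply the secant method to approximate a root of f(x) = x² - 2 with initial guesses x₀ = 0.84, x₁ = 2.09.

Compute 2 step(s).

f(x) = x² - 2
x₀ = 0.84, x₁ = 2.09

Secant formula: x_{n+1} = x_n - f(x_n)(x_n - x_{n-1})/(f(x_n) - f(x_{n-1}))

Iteration 1:
  f(0.840000) = -1.294400
  f(2.090000) = 2.368100
  x_2 = 2.090000 - 2.368100×(2.090000 - 0.840000)/(2.368100 - (-1.294400))
       = 1.281775
Iteration 2:
  f(2.090000) = 2.368100
  f(1.281775) = -0.357054
  x_3 = 1.281775 - (-0.357054)×(1.281775 - 2.090000)/(-0.357054 - 2.368100)
       = 1.387670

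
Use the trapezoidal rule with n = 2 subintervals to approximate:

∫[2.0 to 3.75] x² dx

f(x) = x²
a = 2.0, b = 3.75, n = 2
h = (b - a)/n = 0.875000

Trapezoidal rule: (h/2)[f(x₀) + 2f(x₁) + 2f(x₂) + ... + f(xₙ)]

x_0 = 2.0000, f(x_0) = 4.000000, coefficient = 1
x_1 = 2.8750, f(x_1) = 8.265625, coefficient = 2
x_2 = 3.7500, f(x_2) = 14.062500, coefficient = 1

I ≈ (0.875000/2) × 34.593750 = 15.134766
Exact value: 14.911458
Error: 0.223307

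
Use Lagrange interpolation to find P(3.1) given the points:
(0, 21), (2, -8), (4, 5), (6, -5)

Lagrange interpolation formula:
P(x) = Σ yᵢ × Lᵢ(x)
where Lᵢ(x) = Π_{j≠i} (x - xⱼ)/(xᵢ - xⱼ)

L_0(3.1) = (3.1 - 2)/(0 - 2) × (3.1 - 4)/(0 - 4) × (3.1 - 6)/(0 - 6) = -0.059812
L_1(3.1) = (3.1 - 0)/(2 - 0) × (3.1 - 4)/(2 - 4) × (3.1 - 6)/(2 - 6) = 0.505687
L_2(3.1) = (3.1 - 0)/(4 - 0) × (3.1 - 2)/(4 - 2) × (3.1 - 6)/(4 - 6) = 0.618063
L_3(3.1) = (3.1 - 0)/(6 - 0) × (3.1 - 2)/(6 - 2) × (3.1 - 4)/(6 - 4) = -0.063938

P(3.1) = 21×L_0(3.1) + (-8)×L_1(3.1) + 5×L_2(3.1) + (-5)×L_3(3.1)
P(3.1) = -1.891562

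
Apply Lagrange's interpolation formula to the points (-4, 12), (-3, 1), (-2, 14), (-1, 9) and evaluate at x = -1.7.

Lagrange interpolation formula:
P(x) = Σ yᵢ × Lᵢ(x)
where Lᵢ(x) = Π_{j≠i} (x - xⱼ)/(xᵢ - xⱼ)

L_0(-1.7) = (-1.7 - (-3))/(-4 - (-3)) × (-1.7 - (-2))/(-4 - (-2)) × (-1.7 - (-1))/(-4 - (-1)) = 0.045500
L_1(-1.7) = (-1.7 - (-4))/(-3 - (-4)) × (-1.7 - (-2))/(-3 - (-2)) × (-1.7 - (-1))/(-3 - (-1)) = -0.241500
L_2(-1.7) = (-1.7 - (-4))/(-2 - (-4)) × (-1.7 - (-3))/(-2 - (-3)) × (-1.7 - (-1))/(-2 - (-1)) = 1.046500
L_3(-1.7) = (-1.7 - (-4))/(-1 - (-4)) × (-1.7 - (-3))/(-1 - (-3)) × (-1.7 - (-2))/(-1 - (-2)) = 0.149500

P(-1.7) = 12×L_0(-1.7) + 1×L_1(-1.7) + 14×L_2(-1.7) + 9×L_3(-1.7)
P(-1.7) = 16.301000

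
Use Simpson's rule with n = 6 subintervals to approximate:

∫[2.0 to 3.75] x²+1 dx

f(x) = x²+1
a = 2.0, b = 3.75, n = 6
h = (b - a)/n = 0.291667

Simpson's rule: (h/3)[f(x₀) + 4f(x₁) + 2f(x₂) + ... + f(xₙ)]

x_0 = 2.0000, f(x_0) = 5.000000, coefficient = 1
x_1 = 2.2917, f(x_1) = 6.251736, coefficient = 4
x_2 = 2.5833, f(x_2) = 7.673611, coefficient = 2
x_3 = 2.8750, f(x_3) = 9.265625, coefficient = 4
x_4 = 3.1667, f(x_4) = 11.027778, coefficient = 2
x_5 = 3.4583, f(x_5) = 12.960069, coefficient = 4
x_6 = 3.7500, f(x_6) = 15.062500, coefficient = 1

I ≈ (0.291667/3) × 171.375000 = 16.661458
Exact value: 16.661458
Error: 0.000000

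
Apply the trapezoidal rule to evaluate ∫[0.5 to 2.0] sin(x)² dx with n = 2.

f(x) = sin(x)²
a = 0.5, b = 2.0, n = 2
h = (b - a)/n = 0.750000

Trapezoidal rule: (h/2)[f(x₀) + 2f(x₁) + 2f(x₂) + ... + f(xₙ)]

x_0 = 0.5000, f(x_0) = 0.229849, coefficient = 1
x_1 = 1.2500, f(x_1) = 0.900572, coefficient = 2
x_2 = 2.0000, f(x_2) = 0.826822, coefficient = 1

I ≈ (0.750000/2) × 2.857814 = 1.071680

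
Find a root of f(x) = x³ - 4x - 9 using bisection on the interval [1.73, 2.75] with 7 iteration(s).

f(x) = x³ - 4x - 9
Initial interval: [1.73, 2.75]

Iteration 1:
  c_1 = (1.730000 + 2.750000)/2 = 2.240000
  f(c_1) = f(2.240000) = -6.720576
  f(a) × f(c) ≥ 0, new interval: [2.240000, 2.750000]
Iteration 2:
  c_2 = (2.240000 + 2.750000)/2 = 2.495000
  f(c_2) = f(2.495000) = -3.448563
  f(a) × f(c) ≥ 0, new interval: [2.495000, 2.750000]
Iteration 3:
  c_3 = (2.495000 + 2.750000)/2 = 2.622500
  f(c_3) = f(2.622500) = -1.453740
  f(a) × f(c) ≥ 0, new interval: [2.622500, 2.750000]
Iteration 4:
  c_4 = (2.622500 + 2.750000)/2 = 2.686250
  f(c_4) = f(2.686250) = -0.361184
  f(a) × f(c) ≥ 0, new interval: [2.686250, 2.750000]
Iteration 5:
  c_5 = (2.686250 + 2.750000)/2 = 2.718125
  f(c_5) = f(2.718125) = 0.209561
  f(a) × f(c) < 0, new interval: [2.686250, 2.718125]
Iteration 6:
  c_6 = (2.686250 + 2.718125)/2 = 2.702187
  f(c_6) = f(2.702187) = -0.077871
  f(a) × f(c) ≥ 0, new interval: [2.702187, 2.718125]
Iteration 7:
  c_7 = (2.702187 + 2.718125)/2 = 2.710156
  f(c_7) = f(2.710156) = 0.065329
  f(a) × f(c) < 0, new interval: [2.702187, 2.710156]

After 7 iteration(s), the approximation is c_7 = 2.710156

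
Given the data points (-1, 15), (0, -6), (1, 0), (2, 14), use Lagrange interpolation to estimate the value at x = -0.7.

Lagrange interpolation formula:
P(x) = Σ yᵢ × Lᵢ(x)
where Lᵢ(x) = Π_{j≠i} (x - xⱼ)/(xᵢ - xⱼ)

L_0(-0.7) = (-0.7 - 0)/(-1 - 0) × (-0.7 - 1)/(-1 - 1) × (-0.7 - 2)/(-1 - 2) = 0.535500
L_1(-0.7) = (-0.7 - (-1))/(0 - (-1)) × (-0.7 - 1)/(0 - 1) × (-0.7 - 2)/(0 - 2) = 0.688500
L_2(-0.7) = (-0.7 - (-1))/(1 - (-1)) × (-0.7 - 0)/(1 - 0) × (-0.7 - 2)/(1 - 2) = -0.283500
L_3(-0.7) = (-0.7 - (-1))/(2 - (-1)) × (-0.7 - 0)/(2 - 0) × (-0.7 - 1)/(2 - 1) = 0.059500

P(-0.7) = 15×L_0(-0.7) + (-6)×L_1(-0.7) + 0×L_2(-0.7) + 14×L_3(-0.7)
P(-0.7) = 4.734500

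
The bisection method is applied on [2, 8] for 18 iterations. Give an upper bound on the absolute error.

Bisection error bound: |error| ≤ (b-a)/2^n
|error| ≤ (8 - 2)/2^18 = 6/2^18
|error| ≤ 0.0000228882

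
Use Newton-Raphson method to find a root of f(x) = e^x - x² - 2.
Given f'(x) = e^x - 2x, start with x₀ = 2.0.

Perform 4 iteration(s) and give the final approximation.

f(x) = e^x - x² - 2
f'(x) = e^x - 2x
x₀ = 2.0

Newton-Raphson formula: x_{n+1} = x_n - f(x_n)/f'(x_n)

Iteration 1:
  f(2.000000) = 1.389056
  f'(2.000000) = 3.389056
  x_1 = 2.000000 - 1.389056/3.389056 = 1.590135
Iteration 2:
  f(1.590135) = 0.375881
  f'(1.590135) = 1.724140
  x_2 = 1.590135 - 0.375881/1.724140 = 1.372124
Iteration 3:
  f(1.372124) = 0.060994
  f'(1.372124) = 1.199470
  x_3 = 1.372124 - 0.060994/1.199470 = 1.321273
Iteration 4:
  f(1.321273) = 0.002428
  f'(1.321273) = 1.105644
  x_4 = 1.321273 - 0.002428/1.105644 = 1.319077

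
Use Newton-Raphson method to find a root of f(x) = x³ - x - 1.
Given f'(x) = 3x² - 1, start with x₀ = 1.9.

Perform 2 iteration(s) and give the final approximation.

f(x) = x³ - x - 1
f'(x) = 3x² - 1
x₀ = 1.9

Newton-Raphson formula: x_{n+1} = x_n - f(x_n)/f'(x_n)

Iteration 1:
  f(1.900000) = 3.959000
  f'(1.900000) = 9.830000
  x_1 = 1.900000 - 3.959000/9.830000 = 1.497253
Iteration 2:
  f(1.497253) = 0.859240
  f'(1.497253) = 5.725302
  x_2 = 1.497253 - 0.859240/5.725302 = 1.347176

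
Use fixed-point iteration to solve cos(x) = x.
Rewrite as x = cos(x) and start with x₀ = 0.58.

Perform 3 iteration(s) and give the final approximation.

Equation: cos(x) = x
Fixed-point form: x = cos(x)
x₀ = 0.58

x_1 = g(0.580000) = 0.836463
x_2 = g(0.836463) = 0.670093
x_3 = g(0.670093) = 0.783764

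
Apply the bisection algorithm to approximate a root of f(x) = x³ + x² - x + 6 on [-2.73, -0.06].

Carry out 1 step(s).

f(x) = x³ + x² - x + 6
Initial interval: [-2.73, -0.06]

Iteration 1:
  c_1 = (-2.730000 + (-0.060000))/2 = -1.395000
  f(c_1) = f(-1.395000) = 6.626320
  f(a) × f(c) < 0, new interval: [-2.730000, -1.395000]

After 1 iteration(s), the approximation is c_1 = -1.395000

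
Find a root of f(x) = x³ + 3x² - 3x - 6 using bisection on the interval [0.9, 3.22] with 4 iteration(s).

f(x) = x³ + 3x² - 3x - 6
Initial interval: [0.9, 3.22]

Iteration 1:
  c_1 = (0.900000 + 3.220000)/2 = 2.060000
  f(c_1) = f(2.060000) = 9.292616
  f(a) × f(c) < 0, new interval: [0.900000, 2.060000]
Iteration 2:
  c_2 = (0.900000 + 2.060000)/2 = 1.480000
  f(c_2) = f(1.480000) = -0.627008
  f(a) × f(c) ≥ 0, new interval: [1.480000, 2.060000]
Iteration 3:
  c_3 = (1.480000 + 2.060000)/2 = 1.770000
  f(c_3) = f(1.770000) = 3.633933
  f(a) × f(c) < 0, new interval: [1.480000, 1.770000]
Iteration 4:
  c_4 = (1.480000 + 1.770000)/2 = 1.625000
  f(c_4) = f(1.625000) = 1.337891
  f(a) × f(c) < 0, new interval: [1.480000, 1.625000]

After 4 iteration(s), the approximation is c_4 = 1.625000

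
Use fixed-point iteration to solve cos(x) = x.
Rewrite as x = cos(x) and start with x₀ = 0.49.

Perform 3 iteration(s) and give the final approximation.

Equation: cos(x) = x
Fixed-point form: x = cos(x)
x₀ = 0.49

x_1 = g(0.490000) = 0.882333
x_2 = g(0.882333) = 0.635351
x_3 = g(0.635351) = 0.804863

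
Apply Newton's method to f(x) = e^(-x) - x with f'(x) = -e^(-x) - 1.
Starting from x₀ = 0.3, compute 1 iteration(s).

f(x) = e^(-x) - x
f'(x) = -e^(-x) - 1
x₀ = 0.3

Newton-Raphson formula: x_{n+1} = x_n - f(x_n)/f'(x_n)

Iteration 1:
  f(0.300000) = 0.440818
  f'(0.300000) = -1.740818
  x_1 = 0.300000 - 0.440818/(-1.740818) = 0.553225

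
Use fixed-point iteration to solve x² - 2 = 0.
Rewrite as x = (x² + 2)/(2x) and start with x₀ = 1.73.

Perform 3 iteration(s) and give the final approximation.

Equation: x² - 2 = 0
Fixed-point form: x = (x² + 2)/(2x)
x₀ = 1.73

x_1 = g(1.730000) = 1.443035
x_2 = g(1.443035) = 1.414501
x_3 = g(1.414501) = 1.414214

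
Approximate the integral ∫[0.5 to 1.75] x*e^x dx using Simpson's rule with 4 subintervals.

f(x) = x*e^x
a = 0.5, b = 1.75, n = 4
h = (b - a)/n = 0.312500

Simpson's rule: (h/3)[f(x₀) + 4f(x₁) + 2f(x₂) + ... + f(xₙ)]

x_0 = 0.5000, f(x_0) = 0.824361, coefficient = 1
x_1 = 0.8125, f(x_1) = 1.830997, coefficient = 4
x_2 = 1.1250, f(x_2) = 3.465244, coefficient = 2
x_3 = 1.4375, f(x_3) = 6.052101, coefficient = 4
x_4 = 1.7500, f(x_4) = 10.070555, coefficient = 1

I ≈ (0.312500/3) × 49.357796 = 5.141437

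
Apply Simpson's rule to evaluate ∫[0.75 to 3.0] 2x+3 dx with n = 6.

f(x) = 2x+3
a = 0.75, b = 3.0, n = 6
h = (b - a)/n = 0.375000

Simpson's rule: (h/3)[f(x₀) + 4f(x₁) + 2f(x₂) + ... + f(xₙ)]

x_0 = 0.7500, f(x_0) = 4.500000, coefficient = 1
x_1 = 1.1250, f(x_1) = 5.250000, coefficient = 4
x_2 = 1.5000, f(x_2) = 6.000000, coefficient = 2
x_3 = 1.8750, f(x_3) = 6.750000, coefficient = 4
x_4 = 2.2500, f(x_4) = 7.500000, coefficient = 2
x_5 = 2.6250, f(x_5) = 8.250000, coefficient = 4
x_6 = 3.0000, f(x_6) = 9.000000, coefficient = 1

I ≈ (0.375000/3) × 121.500000 = 15.187500
Exact value: 15.187500
Error: 0.000000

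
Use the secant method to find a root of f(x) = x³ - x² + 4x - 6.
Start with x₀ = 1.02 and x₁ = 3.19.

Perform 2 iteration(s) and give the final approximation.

f(x) = x³ - x² + 4x - 6
x₀ = 1.02, x₁ = 3.19

Secant formula: x_{n+1} = x_n - f(x_n)(x_n - x_{n-1})/(f(x_n) - f(x_{n-1}))

Iteration 1:
  f(1.020000) = -1.899192
  f(3.190000) = 29.045659
  x_2 = 3.190000 - 29.045659×(3.190000 - 1.020000)/(29.045659 - (-1.899192))
       = 1.153180
Iteration 2:
  f(3.190000) = 29.045659
  f(1.153180) = -1.183575
  x_3 = 1.153180 - (-1.183575)×(1.153180 - 3.190000)/(-1.183575 - 29.045659)
       = 1.232929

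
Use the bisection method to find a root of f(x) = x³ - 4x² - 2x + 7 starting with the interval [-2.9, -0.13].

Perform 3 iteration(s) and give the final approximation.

f(x) = x³ - 4x² - 2x + 7
Initial interval: [-2.9, -0.13]

Iteration 1:
  c_1 = (-2.900000 + (-0.130000))/2 = -1.515000
  f(c_1) = f(-1.515000) = -2.628166
  f(a) × f(c) ≥ 0, new interval: [-1.515000, -0.130000]
Iteration 2:
  c_2 = (-1.515000 + (-0.130000))/2 = -0.822500
  f(c_2) = f(-0.822500) = 5.382549
  f(a) × f(c) < 0, new interval: [-1.515000, -0.822500]
Iteration 3:
  c_3 = (-1.515000 + (-0.822500))/2 = -1.168750
  f(c_3) = f(-1.168750) = 2.277109
  f(a) × f(c) < 0, new interval: [-1.515000, -1.168750]

After 3 iteration(s), the approximation is c_3 = -1.168750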